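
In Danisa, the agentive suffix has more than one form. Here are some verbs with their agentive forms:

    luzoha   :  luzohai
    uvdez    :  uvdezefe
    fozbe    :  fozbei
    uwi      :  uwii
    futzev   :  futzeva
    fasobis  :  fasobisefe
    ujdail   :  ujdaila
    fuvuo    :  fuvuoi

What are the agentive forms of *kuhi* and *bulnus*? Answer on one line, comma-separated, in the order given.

kuhii, bulnusefe

The suffix is conditioned by the final sound: -efe when the stem ends in a sibilant (*uvdez*, *fasobis*); -a when the stem ends in a non-sibilant consonant (*futzev*, *ujdail*); -i when the stem ends in a vowel (*luzoha*, *fozbe*, *uwi*, *fuvuo*).
*kuhi*: final sound = /i/, a vowel → -i → *kuhii*.
*bulnus*: final sound = /s/, a sibilant → -efe → *bulnusefe*.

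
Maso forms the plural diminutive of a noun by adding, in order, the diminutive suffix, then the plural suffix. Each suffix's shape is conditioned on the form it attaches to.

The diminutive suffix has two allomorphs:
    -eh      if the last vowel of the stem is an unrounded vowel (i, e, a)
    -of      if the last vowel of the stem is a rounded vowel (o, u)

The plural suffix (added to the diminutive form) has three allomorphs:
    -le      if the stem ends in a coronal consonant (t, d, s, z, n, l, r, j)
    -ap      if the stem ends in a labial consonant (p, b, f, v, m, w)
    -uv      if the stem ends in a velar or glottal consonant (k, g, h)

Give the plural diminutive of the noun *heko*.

Since the last vowel of *heko* is /o/ (a rounded vowel), it takes -of, giving *hekoof*.
Since the final consonant of the diminutive form *hekoof* is /f/ (labial), it takes -ap, giving *hekoofap*.

hekoofap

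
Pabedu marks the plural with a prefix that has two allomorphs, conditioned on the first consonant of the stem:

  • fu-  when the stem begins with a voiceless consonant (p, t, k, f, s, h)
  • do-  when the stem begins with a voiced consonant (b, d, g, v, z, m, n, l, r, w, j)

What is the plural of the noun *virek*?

The first consonant of *virek* is /v/, which is voiced, so the prefix is do-, giving *dovirek*.

dovirek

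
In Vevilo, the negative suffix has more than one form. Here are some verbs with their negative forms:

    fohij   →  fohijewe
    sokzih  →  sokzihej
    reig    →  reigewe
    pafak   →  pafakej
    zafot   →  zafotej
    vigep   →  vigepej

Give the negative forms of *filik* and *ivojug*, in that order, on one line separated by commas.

The alternation tracks the final consonant of the stem — -ej when the stem ends in a voiceless consonant (*sokzih*, *pafak*, *zafot*, *vigep*); -ewe when the stem ends in a voiced consonant (*fohij*, *reig*).
*filik*: final consonant = /k/, voiceless → -ej → *filikej*.
*ivojug* — final consonant /g/ (voiced) → -ewe → *ivojugewe*.

filikej, ivojugewe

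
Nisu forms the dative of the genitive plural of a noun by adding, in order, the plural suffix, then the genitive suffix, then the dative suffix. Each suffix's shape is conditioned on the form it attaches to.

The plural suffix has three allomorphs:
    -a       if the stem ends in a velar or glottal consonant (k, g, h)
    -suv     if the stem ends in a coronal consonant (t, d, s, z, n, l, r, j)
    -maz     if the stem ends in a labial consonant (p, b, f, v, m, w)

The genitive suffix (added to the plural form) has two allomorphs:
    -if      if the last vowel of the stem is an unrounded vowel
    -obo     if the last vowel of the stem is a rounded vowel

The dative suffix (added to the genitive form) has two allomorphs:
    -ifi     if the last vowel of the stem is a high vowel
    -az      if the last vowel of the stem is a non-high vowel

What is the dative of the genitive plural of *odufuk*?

*odufuk*: final consonant = /k/, velar/glottal → -a → *odufuka*.
Since the last vowel of the plural form *odufuka* is /a/ (an unrounded vowel), it takes -if, giving *odufukaif*.
The genitive form *odufukaif*: last vowel = /i/, a high vowel → -ifi → *odufukaififi*.

odufukaififi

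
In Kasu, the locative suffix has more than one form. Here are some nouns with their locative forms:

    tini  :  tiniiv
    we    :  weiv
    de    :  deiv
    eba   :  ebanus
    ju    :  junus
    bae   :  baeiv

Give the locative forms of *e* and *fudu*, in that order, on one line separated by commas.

eiv, fudunus

The alternation tracks the last vowel of the stem — -iv when the last vowel of the stem is a front vowel (*tini*, *we*, *de*, *bae*); -nus when the last vowel of the stem is a back vowel (*eba*, *ju*).
The last vowel of *e* is /e/, which is a front vowel, so the suffix is -iv, giving *eiv*.
*fudu* — last vowel /u/ (a back vowel) → -nus → *fudunus*.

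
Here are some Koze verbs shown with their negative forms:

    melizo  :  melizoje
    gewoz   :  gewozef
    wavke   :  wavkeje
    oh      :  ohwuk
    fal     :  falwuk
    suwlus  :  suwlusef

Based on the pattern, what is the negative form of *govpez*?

Looking at the final sound of each stem: -ef when the stem ends in a sibilant (*gewoz*, *suwlus*); -wuk when the stem ends in a non-sibilant consonant (*oh*, *fal*); -je when the stem ends in a vowel (*melizo*, *wavke*).
*govpez* — final sound /z/ (a sibilant) → -ef → *govpezef*.

govpezef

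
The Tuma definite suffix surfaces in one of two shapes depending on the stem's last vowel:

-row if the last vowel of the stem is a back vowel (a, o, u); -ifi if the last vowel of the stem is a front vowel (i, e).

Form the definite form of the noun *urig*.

The last vowel of *urig* is /i/, which is a front vowel, so the suffix is -ifi, giving *urigifi*.

urigifi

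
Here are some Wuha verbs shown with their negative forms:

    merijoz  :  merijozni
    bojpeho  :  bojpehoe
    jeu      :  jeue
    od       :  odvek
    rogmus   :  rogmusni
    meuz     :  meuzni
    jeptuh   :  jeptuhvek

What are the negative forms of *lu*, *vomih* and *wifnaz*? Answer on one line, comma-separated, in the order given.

lue, vomihvek, wifnazni

Looking at the final sound of each stem: -ni when the stem ends in a sibilant (*merijoz*, *rogmus*, *meuz*); -vek when the stem ends in a non-sibilant consonant (*od*, *jeptuh*); -e when the stem ends in a vowel (*bojpeho*, *jeu*).
Since the final sound of *lu* is /u/ (a vowel), it takes -e, giving *lue*.
*vomih*: final sound = /h/, a non-sibilant consonant → -vek → *vomihvek*.
*wifnaz*: final sound = /z/, a sibilant → -ni → *wifnazni*.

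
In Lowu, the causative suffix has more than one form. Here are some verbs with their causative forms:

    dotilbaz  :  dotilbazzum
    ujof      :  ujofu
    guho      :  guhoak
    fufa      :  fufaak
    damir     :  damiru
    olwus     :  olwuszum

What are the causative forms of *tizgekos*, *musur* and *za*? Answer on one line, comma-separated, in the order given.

tizgekoszum, musuru, zaak

The suffix is conditioned by the final sound: -zum when the stem ends in a sibilant (*dotilbaz*, *olwus*); -u when the stem ends in a non-sibilant consonant (*ujof*, *damir*); -ak when the stem ends in a vowel (*guho*, *fufa*).
Since the final sound of *tizgekos* is /s/ (a sibilant), it takes -zum, giving *tizgekoszum*.
*musur* — final sound /r/ (a non-sibilant consonant) → -u → *musuru*.
*za*: final sound = /a/, a vowel → -ak → *zaak*.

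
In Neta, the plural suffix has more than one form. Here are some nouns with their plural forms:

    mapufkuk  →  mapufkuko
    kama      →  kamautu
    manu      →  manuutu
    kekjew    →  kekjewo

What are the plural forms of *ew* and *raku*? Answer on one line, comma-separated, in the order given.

ewo, rakuutu

The alternation tracks the final sound of the stem — -o when the stem ends in a consonant (*mapufkuk*, *kekjew*); -utu when the stem ends in a vowel (*kama*, *manu*).
Since the final sound of *ew* is /w/ (a consonant), it takes -o, giving *ewo*.
Since the final sound of *raku* is /u/ (a vowel), it takes -utu, giving *rakuutu*.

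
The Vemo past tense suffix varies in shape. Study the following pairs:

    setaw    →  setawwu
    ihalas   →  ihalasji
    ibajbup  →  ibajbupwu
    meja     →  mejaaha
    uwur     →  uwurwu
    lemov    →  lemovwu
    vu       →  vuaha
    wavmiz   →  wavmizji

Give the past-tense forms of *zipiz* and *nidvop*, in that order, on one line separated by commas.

zipizji, nidvopwu

The alternation tracks the final sound of the stem — -ji when the stem ends in a sibilant (*ihalas*, *wavmiz*); -wu when the stem ends in a non-sibilant consonant (*setaw*, *ibajbup*, *uwur*, *lemov*); -aha when the stem ends in a vowel (*meja*, *vu*).
*zipiz* — final sound /z/ (a sibilant) → -ji → *zipizji*.
Since the final sound of *nidvop* is /p/ (a non-sibilant consonant), it takes -wu, giving *nidvopwu*.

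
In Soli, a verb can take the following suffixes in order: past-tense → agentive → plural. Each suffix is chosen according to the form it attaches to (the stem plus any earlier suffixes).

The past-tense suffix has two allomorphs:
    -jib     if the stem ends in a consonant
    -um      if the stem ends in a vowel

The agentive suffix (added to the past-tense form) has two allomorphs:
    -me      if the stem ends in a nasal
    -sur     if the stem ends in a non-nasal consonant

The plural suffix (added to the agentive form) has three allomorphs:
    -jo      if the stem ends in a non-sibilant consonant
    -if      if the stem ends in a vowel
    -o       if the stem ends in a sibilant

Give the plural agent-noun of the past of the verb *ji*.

The final sound of *ji* is /i/, which is a vowel, so the past-tense suffix is -um, giving *jium*.
The past-tense form *jium* — final consonant /m/ (a nasal) → -me → *jiumme*.
The agentive form *jiumme* — final sound /e/ (a vowel) → -if → *jiummeif*.

jiummeif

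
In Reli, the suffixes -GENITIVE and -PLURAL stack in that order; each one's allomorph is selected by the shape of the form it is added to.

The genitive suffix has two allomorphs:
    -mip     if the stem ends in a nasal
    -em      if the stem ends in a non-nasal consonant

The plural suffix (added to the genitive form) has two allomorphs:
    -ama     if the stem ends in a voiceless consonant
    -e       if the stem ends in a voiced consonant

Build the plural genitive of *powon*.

powonmipama

The final consonant of *powon* is /n/, which is a nasal, so the genitive suffix is -mip, giving *powonmip*.
The final consonant of the genitive form *powonmip* is /p/, which is voiceless, so the plural suffix is -ama, giving *powonmipama*.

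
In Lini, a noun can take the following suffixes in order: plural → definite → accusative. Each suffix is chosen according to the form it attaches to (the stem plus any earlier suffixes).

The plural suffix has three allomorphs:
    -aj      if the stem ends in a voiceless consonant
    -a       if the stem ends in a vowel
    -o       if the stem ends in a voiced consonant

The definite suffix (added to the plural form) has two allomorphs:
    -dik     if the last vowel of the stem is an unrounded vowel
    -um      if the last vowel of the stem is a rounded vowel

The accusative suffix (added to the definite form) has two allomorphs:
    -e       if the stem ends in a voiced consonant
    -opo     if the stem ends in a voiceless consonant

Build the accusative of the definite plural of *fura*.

The final sound of *fura* is /a/, which is a vowel, so the plural suffix is -a, giving *furaa*.
The plural form *furaa* — last vowel /a/ (an unrounded vowel) → -dik → *furaadik*.
The final consonant of the definite form *furaadik* is /k/, which is voiceless, so the accusative suffix is -opo, giving *furaadikopo*.

furaadikopo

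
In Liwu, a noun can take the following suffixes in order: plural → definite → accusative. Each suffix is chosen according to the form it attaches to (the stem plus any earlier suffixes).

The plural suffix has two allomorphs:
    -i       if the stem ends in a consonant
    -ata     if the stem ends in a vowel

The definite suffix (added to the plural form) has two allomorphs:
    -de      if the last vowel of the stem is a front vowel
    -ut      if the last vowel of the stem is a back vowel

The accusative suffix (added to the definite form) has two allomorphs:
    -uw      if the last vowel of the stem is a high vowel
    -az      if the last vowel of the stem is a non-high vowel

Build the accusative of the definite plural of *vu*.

*vu*: final sound = /u/, a vowel → -ata → *vuata*.
Since the last vowel of the plural form *vuata* is /a/ (a back vowel), it takes -ut, giving *vuataut*.
The definite form *vuataut* — last vowel /u/ (a high vowel) → -uw → *vuatautuw*.

vuatautuw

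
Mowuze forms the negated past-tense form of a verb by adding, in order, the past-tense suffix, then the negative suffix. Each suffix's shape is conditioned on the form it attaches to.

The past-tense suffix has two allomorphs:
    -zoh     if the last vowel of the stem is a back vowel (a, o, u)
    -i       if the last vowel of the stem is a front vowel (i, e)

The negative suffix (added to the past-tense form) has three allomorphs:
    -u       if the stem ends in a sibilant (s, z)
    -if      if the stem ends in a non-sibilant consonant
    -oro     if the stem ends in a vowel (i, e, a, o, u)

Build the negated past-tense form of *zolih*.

*zolih* — last vowel /i/ (a front vowel) → -i → *zolihi*.
The past-tense form *zolihi* — final sound /i/ (a vowel) → -oro → *zolihioro*.

zolihioro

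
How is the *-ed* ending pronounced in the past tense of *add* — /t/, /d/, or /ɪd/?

The stem *add* ends in /t/ or /d/.
The -ed suffix is realized as /ɪd/ after /t, d/; as /t/ after other voiceless consonants; and as /d/ after other voiced sounds.
So -ed on *add* is pronounced /ɪd/.

/ɪd/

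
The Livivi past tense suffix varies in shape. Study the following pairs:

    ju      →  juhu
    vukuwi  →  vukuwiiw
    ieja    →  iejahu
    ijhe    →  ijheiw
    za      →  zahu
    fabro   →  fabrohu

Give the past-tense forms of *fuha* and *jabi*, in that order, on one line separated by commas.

The pattern is front/back vowel harmony: -iw when the last vowel of the stem is a front vowel (*vukuwi*, *ijhe*); -hu when the last vowel of the stem is a back vowel (*ju*, *ieja*, *za*, *fabro*).
*fuha* — last vowel /a/ (a back vowel) → -hu → *fuhahu*.
The last vowel of *jabi* is /i/, which is a front vowel, so the suffix is -iw, giving *jabiiw*.

fuhahu, jabiiw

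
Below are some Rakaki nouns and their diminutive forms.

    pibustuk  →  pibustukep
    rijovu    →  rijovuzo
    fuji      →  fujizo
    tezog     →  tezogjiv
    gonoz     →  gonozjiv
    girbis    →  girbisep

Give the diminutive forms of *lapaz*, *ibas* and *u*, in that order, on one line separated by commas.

lapazjiv, ibasep, uzo

The alternation tracks the final sound of the stem — -ep when the stem ends in a voiceless consonant (*pibustuk*, *girbis*); -jiv when the stem ends in a voiced consonant (*tezog*, *gonoz*); -zo when the stem ends in a vowel (*rijovu*, *fuji*).
*lapaz*: final sound = /z/, a voiced consonant → -jiv → *lapazjiv*.
*ibas*: final sound = /s/, a voiceless consonant → -ep → *ibasep*.
*u* — final sound /u/ (a vowel) → -zo → *uzo*.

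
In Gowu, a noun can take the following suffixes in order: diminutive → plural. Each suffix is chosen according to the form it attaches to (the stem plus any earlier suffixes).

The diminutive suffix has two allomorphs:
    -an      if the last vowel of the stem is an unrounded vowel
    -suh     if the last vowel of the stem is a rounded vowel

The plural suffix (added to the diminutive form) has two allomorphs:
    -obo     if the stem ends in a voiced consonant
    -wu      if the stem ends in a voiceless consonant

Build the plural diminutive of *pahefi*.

Since the last vowel of *pahefi* is /i/ (an unrounded vowel), it takes -an, giving *pahefian*.
The diminutive form *pahefian* — final consonant /n/ (voiced) → -obo → *pahefianobo*.

pahefianobo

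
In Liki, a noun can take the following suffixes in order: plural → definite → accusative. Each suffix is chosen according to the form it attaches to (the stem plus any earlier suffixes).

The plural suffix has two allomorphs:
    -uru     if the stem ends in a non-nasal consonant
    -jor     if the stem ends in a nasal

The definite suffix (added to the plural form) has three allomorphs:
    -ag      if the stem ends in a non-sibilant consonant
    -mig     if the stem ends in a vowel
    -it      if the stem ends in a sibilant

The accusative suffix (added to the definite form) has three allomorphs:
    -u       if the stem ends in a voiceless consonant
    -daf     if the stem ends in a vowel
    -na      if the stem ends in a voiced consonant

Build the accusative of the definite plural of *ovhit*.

ovhiturumigna

Since the final consonant of *ovhit* is /t/ (non-nasal), it takes -uru, giving *ovhituru*.
The plural form *ovhituru*: final sound = /u/, a vowel → -mig → *ovhiturumig*.
Since the final sound of the definite form *ovhiturumig* is /g/ (a voiced consonant), it takes -na, giving *ovhiturumigna*.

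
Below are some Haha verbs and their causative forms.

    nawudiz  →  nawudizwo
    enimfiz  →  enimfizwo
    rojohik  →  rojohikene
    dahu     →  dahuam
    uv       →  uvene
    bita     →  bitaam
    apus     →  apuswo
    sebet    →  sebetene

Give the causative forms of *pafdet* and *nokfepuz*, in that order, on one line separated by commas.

pafdetene, nokfepuzwo

The alternation tracks the final sound of the stem — -wo when the stem ends in a sibilant (*nawudiz*, *enimfiz*, *apus*); -ene when the stem ends in a non-sibilant consonant (*rojohik*, *uv*, *sebet*); -am when the stem ends in a vowel (*dahu*, *bita*).
*pafdet* — final sound /t/ (a non-sibilant consonant) → -ene → *pafdetene*.
*nokfepuz*: final sound = /z/, a sibilant → -wo → *nokfepuzwo*.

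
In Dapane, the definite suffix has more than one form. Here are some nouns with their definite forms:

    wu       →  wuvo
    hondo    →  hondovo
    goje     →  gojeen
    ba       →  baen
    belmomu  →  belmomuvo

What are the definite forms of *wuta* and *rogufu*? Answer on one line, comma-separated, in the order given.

The pattern is rounding harmony: -vo when the last vowel of the stem is a rounded vowel (*wu*, *hondo*, *belmomu*); -en when the last vowel of the stem is an unrounded vowel (*goje*, *ba*).
*wuta*: last vowel = /a/, an unrounded vowel → -en → *wutaen*.
Since the last vowel of *rogufu* is /u/ (a rounded vowel), it takes -vo, giving *rogufuvo*.

wutaen, rogufuvo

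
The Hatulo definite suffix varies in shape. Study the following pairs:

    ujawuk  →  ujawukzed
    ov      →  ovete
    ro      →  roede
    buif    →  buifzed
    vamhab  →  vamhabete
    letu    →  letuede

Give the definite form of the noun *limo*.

The alternation tracks the final sound of the stem — -zed when the stem ends in a voiceless consonant (*ujawuk*, *buif*); -ete when the stem ends in a voiced consonant (*ov*, *vamhab*); -ede when the stem ends in a vowel (*ro*, *letu*).
*limo*: final sound = /o/, a vowel → -ede → *limoede*.

limoede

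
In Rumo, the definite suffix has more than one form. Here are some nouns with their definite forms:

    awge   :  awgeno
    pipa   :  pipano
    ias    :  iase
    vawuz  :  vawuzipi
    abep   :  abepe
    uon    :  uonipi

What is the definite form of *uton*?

The pattern is voicing of the final sound: -e when the stem ends in a voiceless consonant (*ias*, *abep*); -ipi when the stem ends in a voiced consonant (*vawuz*, *uon*); -no when the stem ends in a vowel (*awge*, *pipa*).
Since the final sound of *uton* is /n/ (a voiced consonant), it takes -ipi, giving *utonipi*.

utonipi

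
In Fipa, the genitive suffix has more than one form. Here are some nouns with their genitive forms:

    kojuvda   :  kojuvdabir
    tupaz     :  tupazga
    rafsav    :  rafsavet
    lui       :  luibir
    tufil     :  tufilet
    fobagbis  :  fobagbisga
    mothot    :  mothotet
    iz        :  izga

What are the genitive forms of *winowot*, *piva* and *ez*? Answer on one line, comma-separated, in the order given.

winowotet, pivabir, ezga

Looking at the final sound of each stem: -ga when the stem ends in a sibilant (*tupaz*, *fobagbis*, *iz*); -et when the stem ends in a non-sibilant consonant (*rafsav*, *tufil*, *mothot*); -bir when the stem ends in a vowel (*kojuvda*, *lui*).
*winowot* — final sound /t/ (a non-sibilant consonant) → -et → *winowotet*.
*piva* — final sound /a/ (a vowel) → -bir → *pivabir*.
*ez* — final sound /z/ (a sibilant) → -ga → *ezga*.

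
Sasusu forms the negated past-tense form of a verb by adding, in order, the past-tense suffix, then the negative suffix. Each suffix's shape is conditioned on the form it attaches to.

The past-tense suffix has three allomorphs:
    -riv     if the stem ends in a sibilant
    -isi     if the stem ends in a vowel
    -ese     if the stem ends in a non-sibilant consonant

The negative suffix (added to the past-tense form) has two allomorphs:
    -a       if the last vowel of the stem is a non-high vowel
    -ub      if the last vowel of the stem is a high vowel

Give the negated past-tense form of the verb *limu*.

limuisiub

*limu*: final sound = /u/, a vowel → -isi → *limuisi*.
The past-tense form *limuisi*: last vowel = /i/, a high vowel → -ub → *limuisiub*.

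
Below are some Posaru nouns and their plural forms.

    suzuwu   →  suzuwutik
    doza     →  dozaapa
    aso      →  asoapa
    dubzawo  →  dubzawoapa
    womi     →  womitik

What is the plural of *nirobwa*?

nirobwaapa

The alternation tracks the last vowel of the stem — -tik when the last vowel of the stem is a high vowel (*suzuwu*, *womi*); -apa when the last vowel of the stem is a non-high vowel (*doza*, *aso*, *dubzawo*).
*nirobwa*: last vowel = /a/, a non-high vowel → -apa → *nirobwaapa*.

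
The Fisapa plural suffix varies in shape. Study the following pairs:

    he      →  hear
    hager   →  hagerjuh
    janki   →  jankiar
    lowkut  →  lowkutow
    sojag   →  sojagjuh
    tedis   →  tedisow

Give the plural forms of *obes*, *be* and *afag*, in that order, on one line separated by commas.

Looking at the final sound of each stem: -ow when the stem ends in a voiceless consonant (*lowkut*, *tedis*); -juh when the stem ends in a voiced consonant (*hager*, *sojag*); -ar when the stem ends in a vowel (*he*, *janki*).
*obes* — final sound /s/ (a voiceless consonant) → -ow → *obesow*.
*be* — final sound /e/ (a vowel) → -ar → *bear*.
The final sound of *afag* is /g/, which is a voiced consonant, so the suffix is -juh, giving *afagjuh*.

obesow, bear, afagjuh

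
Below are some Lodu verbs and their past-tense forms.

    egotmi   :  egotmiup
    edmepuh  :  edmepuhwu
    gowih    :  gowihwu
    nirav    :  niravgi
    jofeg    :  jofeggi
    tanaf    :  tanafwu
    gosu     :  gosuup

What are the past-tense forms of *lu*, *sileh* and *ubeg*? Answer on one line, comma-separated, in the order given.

luup, silehwu, ubeggi

The pattern is voicing of the final sound: -wu when the stem ends in a voiceless consonant (*edmepuh*, *gowih*, *tanaf*); -gi when the stem ends in a voiced consonant (*nirav*, *jofeg*); -up when the stem ends in a vowel (*egotmi*, *gosu*).
*lu*: final sound = /u/, a vowel → -up → *luup*.
Since the final sound of *sileh* is /h/ (a voiceless consonant), it takes -wu, giving *silehwu*.
Since the final sound of *ubeg* is /g/ (a voiced consonant), it takes -gi, giving *ubeggi*.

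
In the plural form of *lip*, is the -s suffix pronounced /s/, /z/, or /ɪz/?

/s/

The stem *lip* ends in a voiceless non-sibilant consonant.
The plural suffix surfaces as /ɪz/ after sibilants, /s/ after other voiceless consonants, and /z/ after other voiced sounds.
So the plural -s on *lip* is pronounced /s/.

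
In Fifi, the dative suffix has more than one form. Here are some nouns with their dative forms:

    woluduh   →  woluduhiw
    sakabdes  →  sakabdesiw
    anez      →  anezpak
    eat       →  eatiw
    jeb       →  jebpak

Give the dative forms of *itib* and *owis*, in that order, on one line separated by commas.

The suffix is conditioned by the final consonant: -iw when the stem ends in a voiceless consonant (*woluduh*, *sakabdes*, *eat*); -pak when the stem ends in a voiced consonant (*anez*, *jeb*).
The final consonant of *itib* is /b/, which is voiced, so the suffix is -pak, giving *itibpak*.
*owis*: final consonant = /s/, voiceless → -iw → *owisiw*.

itibpak, owisiw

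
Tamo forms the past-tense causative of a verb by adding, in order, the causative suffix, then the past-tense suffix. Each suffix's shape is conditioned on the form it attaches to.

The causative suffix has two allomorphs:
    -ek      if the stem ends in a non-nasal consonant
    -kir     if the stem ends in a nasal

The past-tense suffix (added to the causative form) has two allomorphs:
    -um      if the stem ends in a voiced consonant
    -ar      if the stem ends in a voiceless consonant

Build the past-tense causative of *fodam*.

fodamkirum

The final consonant of *fodam* is /m/, which is a nasal, so the causative suffix is -kir, giving *fodamkir*.
Since the final consonant of the causative form *fodamkir* is /r/ (voiced), it takes -um, giving *fodamkirum*.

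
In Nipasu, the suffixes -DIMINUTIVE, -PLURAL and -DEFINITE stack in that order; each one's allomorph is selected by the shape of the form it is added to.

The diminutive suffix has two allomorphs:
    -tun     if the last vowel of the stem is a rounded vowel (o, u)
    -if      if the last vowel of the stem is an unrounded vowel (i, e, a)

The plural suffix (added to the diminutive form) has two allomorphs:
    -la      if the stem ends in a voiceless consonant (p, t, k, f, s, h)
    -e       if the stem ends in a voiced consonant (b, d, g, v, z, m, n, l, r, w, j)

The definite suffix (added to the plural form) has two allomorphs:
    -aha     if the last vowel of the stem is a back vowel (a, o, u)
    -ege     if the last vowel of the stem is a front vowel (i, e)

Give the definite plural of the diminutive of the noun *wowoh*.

*wowoh*: last vowel = /o/, a rounded vowel → -tun → *wowohtun*.
The diminutive form *wowohtun*: final consonant = /n/, voiced → -e → *wowohtune*.
The plural form *wowohtune* — last vowel /e/ (a front vowel) → -ege → *wowohtuneege*.

wowohtuneege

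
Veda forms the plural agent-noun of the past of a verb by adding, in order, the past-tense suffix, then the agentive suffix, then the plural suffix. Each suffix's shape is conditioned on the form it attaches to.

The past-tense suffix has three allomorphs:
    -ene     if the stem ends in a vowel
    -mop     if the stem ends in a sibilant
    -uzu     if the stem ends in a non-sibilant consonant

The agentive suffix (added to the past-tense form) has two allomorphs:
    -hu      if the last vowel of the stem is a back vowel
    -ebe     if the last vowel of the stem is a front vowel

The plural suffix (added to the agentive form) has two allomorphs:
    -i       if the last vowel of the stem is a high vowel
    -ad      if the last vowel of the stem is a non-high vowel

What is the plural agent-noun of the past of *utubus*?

The final sound of *utubus* is /s/, which is a sibilant, so the past-tense suffix is -mop, giving *utubusmop*.
The last vowel of the past-tense form *utubusmop* is /o/, which is a back vowel, so the agentive suffix is -hu, giving *utubusmophu*.
The last vowel of the agentive form *utubusmophu* is /u/, which is a high vowel, so the plural suffix is -i, giving *utubusmophui*.

utubusmophui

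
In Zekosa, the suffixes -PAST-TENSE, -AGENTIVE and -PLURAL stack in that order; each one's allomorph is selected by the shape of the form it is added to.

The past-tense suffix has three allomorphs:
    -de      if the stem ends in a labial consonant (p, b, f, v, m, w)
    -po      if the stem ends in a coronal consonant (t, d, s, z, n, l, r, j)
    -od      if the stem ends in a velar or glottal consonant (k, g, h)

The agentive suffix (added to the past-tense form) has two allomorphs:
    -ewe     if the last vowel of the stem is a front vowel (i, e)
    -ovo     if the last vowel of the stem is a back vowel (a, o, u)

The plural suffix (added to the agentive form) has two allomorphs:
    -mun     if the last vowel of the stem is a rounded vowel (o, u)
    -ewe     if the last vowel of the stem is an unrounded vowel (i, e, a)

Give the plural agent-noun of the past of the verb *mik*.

Since the final consonant of *mik* is /k/ (velar/glottal), it takes -od, giving *mikod*.
The past-tense form *mikod*: last vowel = /o/, a back vowel → -ovo → *mikodovo*.
The agentive form *mikodovo*: last vowel = /o/, a rounded vowel → -mun → *mikodovomun*.

mikodovomun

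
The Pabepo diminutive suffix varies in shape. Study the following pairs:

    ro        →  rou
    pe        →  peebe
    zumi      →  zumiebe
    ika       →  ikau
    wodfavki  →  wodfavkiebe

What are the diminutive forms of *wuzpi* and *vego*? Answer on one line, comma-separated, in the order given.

wuzpiebe, vegou

The pattern is front/back vowel harmony: -ebe when the last vowel of the stem is a front vowel (*pe*, *zumi*, *wodfavki*); -u when the last vowel of the stem is a back vowel (*ro*, *ika*).
*wuzpi* — last vowel /i/ (a front vowel) → -ebe → *wuzpiebe*.
*vego* — last vowel /o/ (a back vowel) → -u → *vegou*.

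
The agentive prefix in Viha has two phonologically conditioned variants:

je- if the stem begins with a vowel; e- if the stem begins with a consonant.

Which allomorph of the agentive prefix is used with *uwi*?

je-

*uwi*: first sound = /u/, a vowel → je-.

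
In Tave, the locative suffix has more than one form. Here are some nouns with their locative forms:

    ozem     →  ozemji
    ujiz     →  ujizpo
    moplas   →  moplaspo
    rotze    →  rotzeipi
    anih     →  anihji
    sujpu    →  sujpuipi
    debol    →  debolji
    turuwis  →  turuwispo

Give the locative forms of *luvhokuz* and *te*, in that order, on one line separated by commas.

Looking at the final sound of each stem: -po when the stem ends in a sibilant (*ujiz*, *moplas*, *turuwis*); -ji when the stem ends in a non-sibilant consonant (*ozem*, *anih*, *debol*); -ipi when the stem ends in a vowel (*rotze*, *sujpu*).
Since the final sound of *luvhokuz* is /z/ (a sibilant), it takes -po, giving *luvhokuzpo*.
The final sound of *te* is /e/, which is a vowel, so the suffix is -ipi, giving *teipi*.

luvhokuzpo, teipi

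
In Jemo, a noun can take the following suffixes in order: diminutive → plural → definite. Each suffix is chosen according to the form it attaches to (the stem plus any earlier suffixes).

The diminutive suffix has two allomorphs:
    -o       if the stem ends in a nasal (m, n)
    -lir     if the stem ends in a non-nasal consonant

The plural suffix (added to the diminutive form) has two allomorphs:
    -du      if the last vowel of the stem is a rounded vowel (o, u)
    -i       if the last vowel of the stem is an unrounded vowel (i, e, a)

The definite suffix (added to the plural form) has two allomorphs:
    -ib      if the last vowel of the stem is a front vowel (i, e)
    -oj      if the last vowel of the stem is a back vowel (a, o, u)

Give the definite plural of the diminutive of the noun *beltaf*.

beltafliriib

*beltaf* — final consonant /f/ (non-nasal) → -lir → *beltaflir*.
The diminutive form *beltaflir*: last vowel = /i/, an unrounded vowel → -i → *beltafliri*.
The plural form *beltafliri*: last vowel = /i/, a front vowel → -ib → *beltafliriib*.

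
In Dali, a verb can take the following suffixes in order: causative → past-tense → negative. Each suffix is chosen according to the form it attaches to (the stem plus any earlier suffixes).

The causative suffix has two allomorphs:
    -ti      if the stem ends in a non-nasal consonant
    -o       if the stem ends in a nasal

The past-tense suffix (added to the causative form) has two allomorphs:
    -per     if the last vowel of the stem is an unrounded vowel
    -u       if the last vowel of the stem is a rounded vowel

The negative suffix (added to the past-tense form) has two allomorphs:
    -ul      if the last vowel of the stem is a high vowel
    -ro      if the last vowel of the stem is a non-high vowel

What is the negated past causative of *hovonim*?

The final consonant of *hovonim* is /m/, which is a nasal, so the causative suffix is -o, giving *hovonimo*.
Since the last vowel of the causative form *hovonimo* is /o/ (a rounded vowel), it takes -u, giving *hovonimou*.
The past-tense form *hovonimou* — last vowel /u/ (a high vowel) → -ul → *hovonimouul*.

hovonimouul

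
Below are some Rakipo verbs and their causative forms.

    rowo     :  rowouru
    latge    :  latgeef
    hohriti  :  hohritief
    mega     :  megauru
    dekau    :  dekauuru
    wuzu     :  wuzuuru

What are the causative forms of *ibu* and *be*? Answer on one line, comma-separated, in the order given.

ibuuru, beef

Looking at the last vowel of each stem: -ef when the last vowel of the stem is a front vowel (*latge*, *hohriti*); -uru when the last vowel of the stem is a back vowel (*rowo*, *mega*, *dekau*, *wuzu*).
Since the last vowel of *ibu* is /u/ (a back vowel), it takes -uru, giving *ibuuru*.
*be* — last vowel /e/ (a front vowel) → -ef → *beef*.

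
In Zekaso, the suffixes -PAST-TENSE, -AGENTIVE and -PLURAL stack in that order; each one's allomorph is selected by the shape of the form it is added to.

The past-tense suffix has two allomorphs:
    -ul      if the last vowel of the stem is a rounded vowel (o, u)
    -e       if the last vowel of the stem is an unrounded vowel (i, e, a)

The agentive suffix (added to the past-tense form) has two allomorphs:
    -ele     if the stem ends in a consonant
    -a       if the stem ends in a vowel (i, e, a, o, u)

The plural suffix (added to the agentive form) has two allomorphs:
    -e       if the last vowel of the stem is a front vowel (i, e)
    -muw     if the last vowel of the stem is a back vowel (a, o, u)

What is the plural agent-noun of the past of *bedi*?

*bedi*: last vowel = /i/, an unrounded vowel → -e → *bedie*.
Since the final sound of the past-tense form *bedie* is /e/ (a vowel), it takes -a, giving *bediea*.
Since the last vowel of the agentive form *bediea* is /a/ (a back vowel), it takes -muw, giving *bedieamuw*.

bedieamuw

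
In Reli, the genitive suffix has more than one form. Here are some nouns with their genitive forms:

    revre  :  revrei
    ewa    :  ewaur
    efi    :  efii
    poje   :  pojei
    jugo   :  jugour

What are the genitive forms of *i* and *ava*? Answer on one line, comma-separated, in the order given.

ii, avaur

The alternation tracks the last vowel of the stem — -i when the last vowel of the stem is a front vowel (*revre*, *efi*, *poje*); -ur when the last vowel of the stem is a back vowel (*ewa*, *jugo*).
*i*: last vowel = /i/, a front vowel → -i → *ii*.
The last vowel of *ava* is /a/, which is a back vowel, so the suffix is -ur, giving *avaur*.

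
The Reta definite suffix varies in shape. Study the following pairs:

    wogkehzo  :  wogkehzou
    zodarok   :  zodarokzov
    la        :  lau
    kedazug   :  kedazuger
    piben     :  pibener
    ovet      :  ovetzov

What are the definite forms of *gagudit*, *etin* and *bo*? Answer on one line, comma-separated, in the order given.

The alternation tracks the final sound of the stem — -zov when the stem ends in a voiceless consonant (*zodarok*, *ovet*); -er when the stem ends in a voiced consonant (*kedazug*, *piben*); -u when the stem ends in a vowel (*wogkehzo*, *la*).
Since the final sound of *gagudit* is /t/ (a voiceless consonant), it takes -zov, giving *gaguditzov*.
Since the final sound of *etin* is /n/ (a voiced consonant), it takes -er, giving *etiner*.
*bo*: final sound = /o/, a vowel → -u → *bou*.

gaguditzov, etiner, bou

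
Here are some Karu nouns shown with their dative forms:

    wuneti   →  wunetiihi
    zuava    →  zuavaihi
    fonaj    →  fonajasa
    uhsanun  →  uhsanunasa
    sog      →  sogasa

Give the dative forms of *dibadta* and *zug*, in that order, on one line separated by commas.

The pattern is consonant vs. vowel: -asa when the stem ends in a consonant (*fonaj*, *uhsanun*, *sog*); -ihi when the stem ends in a vowel (*wuneti*, *zuava*).
*dibadta*: final sound = /a/, a vowel → -ihi → *dibadtaihi*.
*zug* — final sound /g/ (a consonant) → -asa → *zugasa*.

dibadtaihi, zugasa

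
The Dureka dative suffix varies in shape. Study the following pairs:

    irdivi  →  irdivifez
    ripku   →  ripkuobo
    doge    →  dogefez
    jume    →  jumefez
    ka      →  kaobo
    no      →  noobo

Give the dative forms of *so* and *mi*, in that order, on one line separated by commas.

soobo, mifez

Looking at the last vowel of each stem: -fez when the last vowel of the stem is a front vowel (*irdivi*, *doge*, *jume*); -obo when the last vowel of the stem is a back vowel (*ripku*, *ka*, *no*).
*so* — last vowel /o/ (a back vowel) → -obo → *soobo*.
Since the last vowel of *mi* is /i/ (a front vowel), it takes -fez, giving *mifez*.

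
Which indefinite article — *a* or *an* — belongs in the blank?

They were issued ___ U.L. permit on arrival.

The indefinite article is chosen by the initial *sound* of the following word, not its spelling.
The initialism *U.L.* is read letter by letter; the first letter, U, is pronounced /juː/, which begins with a consonant sound.
So the article is *a*: They were issued a U.L. permit on arrival.

a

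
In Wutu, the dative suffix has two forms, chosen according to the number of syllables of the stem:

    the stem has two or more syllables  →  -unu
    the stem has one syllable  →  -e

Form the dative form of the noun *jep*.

jepe

With one syllable, *jep* takes -e → *jepe*.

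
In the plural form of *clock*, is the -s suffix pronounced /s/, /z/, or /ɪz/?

/s/

The stem *clock* ends in a voiceless non-sibilant consonant.
The plural suffix surfaces as /ɪz/ after sibilants, /s/ after other voiceless consonants, and /z/ after other voiced sounds.
So the plural -s on *clock* is pronounced /s/.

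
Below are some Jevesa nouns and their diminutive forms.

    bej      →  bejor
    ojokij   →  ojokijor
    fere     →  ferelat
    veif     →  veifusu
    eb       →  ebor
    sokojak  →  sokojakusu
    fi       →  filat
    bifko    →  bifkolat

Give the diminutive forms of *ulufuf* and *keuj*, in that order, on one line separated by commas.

ulufufusu, keujor

The pattern is voicing of the final sound: -usu when the stem ends in a voiceless consonant (*veif*, *sokojak*); -or when the stem ends in a voiced consonant (*bej*, *ojokij*, *eb*); -lat when the stem ends in a vowel (*fere*, *fi*, *bifko*).
*ulufuf* — final sound /f/ (a voiceless consonant) → -usu → *ulufufusu*.
*keuj* — final sound /j/ (a voiced consonant) → -or → *keujor*.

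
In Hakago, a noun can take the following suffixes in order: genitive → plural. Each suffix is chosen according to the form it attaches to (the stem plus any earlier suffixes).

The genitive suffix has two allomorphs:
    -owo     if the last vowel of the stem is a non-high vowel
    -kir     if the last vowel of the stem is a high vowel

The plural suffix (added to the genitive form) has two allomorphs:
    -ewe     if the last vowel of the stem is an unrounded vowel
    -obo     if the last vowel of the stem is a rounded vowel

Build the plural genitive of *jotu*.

Since the last vowel of *jotu* is /u/ (a high vowel), it takes -kir, giving *jotukir*.
The last vowel of the genitive form *jotukir* is /i/, which is an unrounded vowel, so the plural suffix is -ewe, giving *jotukirewe*.

jotukirewe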